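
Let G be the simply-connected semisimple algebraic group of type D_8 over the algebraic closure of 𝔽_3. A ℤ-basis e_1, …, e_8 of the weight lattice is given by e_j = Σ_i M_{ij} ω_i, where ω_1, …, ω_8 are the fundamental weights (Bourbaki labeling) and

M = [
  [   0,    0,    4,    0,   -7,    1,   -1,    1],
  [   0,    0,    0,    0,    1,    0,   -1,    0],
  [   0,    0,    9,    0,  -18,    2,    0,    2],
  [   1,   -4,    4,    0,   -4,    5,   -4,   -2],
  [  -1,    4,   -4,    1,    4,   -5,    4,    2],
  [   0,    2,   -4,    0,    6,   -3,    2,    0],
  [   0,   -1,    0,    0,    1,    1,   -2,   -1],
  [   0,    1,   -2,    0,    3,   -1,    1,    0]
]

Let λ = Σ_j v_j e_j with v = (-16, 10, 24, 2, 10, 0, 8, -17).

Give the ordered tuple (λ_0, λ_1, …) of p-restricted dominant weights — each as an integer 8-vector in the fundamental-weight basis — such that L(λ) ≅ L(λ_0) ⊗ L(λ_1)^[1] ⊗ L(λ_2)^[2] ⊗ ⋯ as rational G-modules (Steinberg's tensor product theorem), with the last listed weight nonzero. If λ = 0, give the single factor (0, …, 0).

Change of basis e → ω: c = M·v where v = (-16, 10, 24, 2, 10, 0, 8, -17):
  c_1 = (0)·(-16) + 0·10 + 4·24 + 0·2 + (-7)·(10) + 1·0 + (-1)·(8) + (1)·(-17) = 1
  c_2 = (0)·(-16) + 0·10 + 0·24 + 0·2 + 1·10 + 0·0 + (-1)·(8) + (0)·(-17) = 2
  c_3 = (0)·(-16) + 0·10 + 9·24 + 0·2 + (-18)·(10) + 2·0 + 0·8 + (2)·(-17) = 2
  c_4 = (1)·(-16) + (-4)·(10) + 4·24 + 0·2 + (-4)·(10) + 5·0 + (-4)·(8) + (-2)·(-17) = 2
  c_5 = (-1)·(-16) + 4·10 + (-4)·(24) + 1·2 + 4·10 + (-5)·(0) + 4·8 + (2)·(-17) = 0
  c_6 = (0)·(-16) + 2·10 + (-4)·(24) + 0·2 + 6·10 + (-3)·(0) + 2·8 + (0)·(-17) = 0
  c_7 = (0)·(-16) + (-1)·(10) + 0·24 + 0·2 + 1·10 + 1·0 + (-2)·(8) + (-1)·(-17) = 1
  c_8 = (0)·(-16) + 1·10 + (-2)·(24) + 0·2 + 3·10 + (-1)·(0) + 1·8 + (0)·(-17) = 0
p = 3; digits c_i = Σ_j d_{ij}·3^j, 0 ≤ d_{ij} < 3:
  c_1 = 1 = 1·3^0
  c_2 = 2 = 2·3^0
  c_3 = 2 = 2·3^0
  c_4 = 2 = 2·3^0
  c_5 = 0
  c_6 = 0
  c_7 = 1 = 1·3^0
  c_8 = 0
λ_0 = (1, 2, 2, 2, 0, 0, 1, 0)

((1, 2, 2, 2, 0, 0, 1, 0),)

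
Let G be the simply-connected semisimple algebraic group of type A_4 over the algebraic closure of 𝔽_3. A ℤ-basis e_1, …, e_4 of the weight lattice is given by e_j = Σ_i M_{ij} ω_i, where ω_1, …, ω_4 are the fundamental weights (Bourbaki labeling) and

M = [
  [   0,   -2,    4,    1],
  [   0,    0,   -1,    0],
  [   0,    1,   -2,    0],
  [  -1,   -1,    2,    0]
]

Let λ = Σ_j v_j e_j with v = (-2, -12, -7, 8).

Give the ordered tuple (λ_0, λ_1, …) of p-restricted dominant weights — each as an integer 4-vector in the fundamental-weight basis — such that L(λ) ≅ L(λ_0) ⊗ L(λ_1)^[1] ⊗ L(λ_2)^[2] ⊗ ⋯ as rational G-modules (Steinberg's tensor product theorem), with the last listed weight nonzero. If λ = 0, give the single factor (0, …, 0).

Converting to the ω-basis (c_i = row i of M dotted with v = (-2, -12, -7, 8)):
  c_1 = 0*-2 + -2*-12 + 4*-7 + 1*8 = 4
  c_2 = 0*-2 + 0*-12 + -1*-7 + 0*8 = 7
  c_3 = 0*-2 + 1*-12 + -2*-7 + 0*8 = 2
  c_4 = -1*-2 + -1*-12 + 2*-7 + 0*8 = 0
Expand coordinatewise in base 3:
  c_1 = 4 = 1·3^0 + 1·3^1
  c_2 = 7 = 1·3^0 + 2·3^1
  c_3 = 2 = 2·3^0
  c_4 = 0
p-restricted factor λ_0 = (1, 1, 2, 0)
p-restricted factor λ_1 = (1, 2, 0, 0)

((1, 1, 2, 0), (1, 2, 0, 0))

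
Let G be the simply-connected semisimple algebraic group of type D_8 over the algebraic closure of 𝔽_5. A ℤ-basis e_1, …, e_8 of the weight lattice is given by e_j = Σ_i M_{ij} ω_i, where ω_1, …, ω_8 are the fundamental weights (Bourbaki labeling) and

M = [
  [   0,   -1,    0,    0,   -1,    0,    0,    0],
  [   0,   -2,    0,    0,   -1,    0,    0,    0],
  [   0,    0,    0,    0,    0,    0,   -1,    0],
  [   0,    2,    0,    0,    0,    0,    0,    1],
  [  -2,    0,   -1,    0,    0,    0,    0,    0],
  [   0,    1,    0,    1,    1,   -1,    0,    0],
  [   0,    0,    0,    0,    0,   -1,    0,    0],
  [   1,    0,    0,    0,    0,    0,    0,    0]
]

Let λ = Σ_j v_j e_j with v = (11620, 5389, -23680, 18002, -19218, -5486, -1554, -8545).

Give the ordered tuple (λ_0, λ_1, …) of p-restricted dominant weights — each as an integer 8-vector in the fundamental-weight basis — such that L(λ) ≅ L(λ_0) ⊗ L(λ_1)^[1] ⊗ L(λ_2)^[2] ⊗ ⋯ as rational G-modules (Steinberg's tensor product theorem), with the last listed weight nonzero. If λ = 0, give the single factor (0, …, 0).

Converting to the ω-basis (c_i = row i of M dotted with v = (11620, 5389, -23680, 18002, -19218, -5486, -1554, -8545)):
  c_1 = 0·11620 + (-1)·(5389) + (0)·(-23680) + 0·18002 + (-1)·(-19218) + (0)·(-5486) + (0)·(-1554) + (0)·(-8545) = 13829
  c_2 = 0·11620 + (-2)·(5389) + (0)·(-23680) + 0·18002 + (-1)·(-19218) + (0)·(-5486) + (0)·(-1554) + (0)·(-8545) = 8440
  c_3 = 0·11620 + 0·5389 + (0)·(-23680) + 0·18002 + (0)·(-19218) + (0)·(-5486) + (-1)·(-1554) + (0)·(-8545) = 1554
  c_4 = 0·11620 + 2·5389 + (0)·(-23680) + 0·18002 + (0)·(-19218) + (0)·(-5486) + (0)·(-1554) + (1)·(-8545) = 2233
  c_5 = (-2)·(11620) + 0·5389 + (-1)·(-23680) + 0·18002 + (0)·(-19218) + (0)·(-5486) + (0)·(-1554) + (0)·(-8545) = 440
  c_6 = 0·11620 + 1·5389 + (0)·(-23680) + 1·18002 + (1)·(-19218) + (-1)·(-5486) + (0)·(-1554) + (0)·(-8545) = 9659
  c_7 = 0·11620 + 0·5389 + (0)·(-23680) + 0·18002 + (0)·(-19218) + (-1)·(-5486) + (0)·(-1554) + (0)·(-8545) = 5486
  c_8 = 1·11620 + 0·5389 + (0)·(-23680) + 0·18002 + (0)·(-19218) + (0)·(-5486) + (0)·(-1554) + (0)·(-8545) = 11620
Expand coordinatewise in base 5:
  c_1 = 13829 = 4·5^0 + 0·5^1 + 3·5^2 + 0·5^3 + 2·5^4 + 4·5^5
  c_2 = 8440 = 0·5^0 + 3·5^1 + 2·5^2 + 2·5^3 + 3·5^4 + 2·5^5
  c_3 = 1554 = 4·5^0 + 0·5^1 + 2·5^2 + 2·5^3 + 2·5^4
  c_4 = 2233 = 3·5^0 + 1·5^1 + 4·5^2 + 2·5^3 + 3·5^4
  c_5 = 440 = 0·5^0 + 3·5^1 + 2·5^2 + 3·5^3
  c_6 = 9659 = 4·5^0 + 1·5^1 + 1·5^2 + 2·5^3 + 0·5^4 + 3·5^5
  c_7 = 5486 = 1·5^0 + 2·5^1 + 4·5^2 + 3·5^3 + 3·5^4 + 1·5^5
  c_8 = 11620 = 0·5^0 + 4·5^1 + 4·5^2 + 2·5^3 + 3·5^4 + 3·5^5
λ_0 = (4, 0, 4, 3, 0, 4, 1, 0)
λ_1 = (0, 3, 0, 1, 3, 1, 2, 4)
λ_2 = (3, 2, 2, 4, 2, 1, 4, 4)
λ_3 = (0, 2, 2, 2, 3, 2, 3, 2)
λ_4 = (2, 3, 2, 3, 0, 0, 3, 3)
λ_5 = (4, 2, 0, 0, 0, 3, 1, 3)

((4, 0, 4, 3, 0, 4, 1, 0), (0, 3, 0, 1, 3, 1, 2, 4), (3, 2, 2, 4, 2, 1, 4, 4), (0, 2, 2, 2, 3, 2, 3, 2), (2, 3, 2, 3, 0, 0, 3, 3), (4, 2, 0, 0, 0, 3, 1, 3))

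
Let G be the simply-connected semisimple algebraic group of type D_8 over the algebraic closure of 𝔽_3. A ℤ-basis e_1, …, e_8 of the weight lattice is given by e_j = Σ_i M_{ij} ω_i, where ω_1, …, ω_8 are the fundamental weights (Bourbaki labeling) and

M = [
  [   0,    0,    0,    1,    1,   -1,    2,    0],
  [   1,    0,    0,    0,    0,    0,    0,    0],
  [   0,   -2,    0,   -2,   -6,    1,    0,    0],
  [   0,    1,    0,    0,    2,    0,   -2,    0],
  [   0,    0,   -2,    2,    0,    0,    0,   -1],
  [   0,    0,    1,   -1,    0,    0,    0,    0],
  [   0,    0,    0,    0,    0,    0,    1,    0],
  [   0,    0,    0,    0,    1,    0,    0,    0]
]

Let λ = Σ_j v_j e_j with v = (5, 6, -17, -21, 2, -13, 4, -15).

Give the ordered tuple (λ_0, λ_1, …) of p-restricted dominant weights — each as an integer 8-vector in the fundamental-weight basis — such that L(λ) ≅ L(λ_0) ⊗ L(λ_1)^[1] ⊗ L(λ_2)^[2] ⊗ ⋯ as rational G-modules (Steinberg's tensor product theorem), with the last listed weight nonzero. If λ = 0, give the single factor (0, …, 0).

ω-coordinates c = M·v, v = (5, 6, -17, -21, 2, -13, 4, -15):
  c_1 = 0*5 + 0*6 + 0*-17 + 1*-21 + 1*2 + -1*-13 + 2*4 + 0*-15 = 2
  c_2 = 1*5 + 0*6 + 0*-17 + 0*-21 + 0*2 + 0*-13 + 0*4 + 0*-15 = 5
  c_3 = 0*5 + -2*6 + 0*-17 + -2*-21 + -6*2 + 1*-13 + 0*4 + 0*-15 = 5
  c_4 = 0*5 + 1*6 + 0*-17 + 0*-21 + 2*2 + 0*-13 + -2*4 + 0*-15 = 2
  c_5 = 0*5 + 0*6 + -2*-17 + 2*-21 + 0*2 + 0*-13 + 0*4 + -1*-15 = 7
  c_6 = 0*5 + 0*6 + 1*-17 + -1*-21 + 0*2 + 0*-13 + 0*4 + 0*-15 = 4
  c_7 = 0*5 + 0*6 + 0*-17 + 0*-21 + 0*2 + 0*-13 + 1*4 + 0*-15 = 4
  c_8 = 0*5 + 0*6 + 0*-17 + 0*-21 + 1*2 + 0*-13 + 0*4 + 0*-15 = 2
Expand coordinatewise in base 3:
  c_1 = 2 = 2·3^0
  c_2 = 5 = 2·3^0 + 1·3^1
  c_3 = 5 = 2·3^0 + 1·3^1
  c_4 = 2 = 2·3^0
  c_5 = 7 = 1·3^0 + 2·3^1
  c_6 = 4 = 1·3^0 + 1·3^1
  c_7 = 4 = 1·3^0 + 1·3^1
  c_8 = 2 = 2·3^0
p-restricted factor λ_0 = (2, 2, 2, 2, 1, 1, 1, 2)
p-restricted factor λ_1 = (0, 1, 1, 0, 2, 1, 1, 0)

((2, 2, 2, 2, 1, 1, 1, 2), (0, 1, 1, 0, 2, 1, 1, 0))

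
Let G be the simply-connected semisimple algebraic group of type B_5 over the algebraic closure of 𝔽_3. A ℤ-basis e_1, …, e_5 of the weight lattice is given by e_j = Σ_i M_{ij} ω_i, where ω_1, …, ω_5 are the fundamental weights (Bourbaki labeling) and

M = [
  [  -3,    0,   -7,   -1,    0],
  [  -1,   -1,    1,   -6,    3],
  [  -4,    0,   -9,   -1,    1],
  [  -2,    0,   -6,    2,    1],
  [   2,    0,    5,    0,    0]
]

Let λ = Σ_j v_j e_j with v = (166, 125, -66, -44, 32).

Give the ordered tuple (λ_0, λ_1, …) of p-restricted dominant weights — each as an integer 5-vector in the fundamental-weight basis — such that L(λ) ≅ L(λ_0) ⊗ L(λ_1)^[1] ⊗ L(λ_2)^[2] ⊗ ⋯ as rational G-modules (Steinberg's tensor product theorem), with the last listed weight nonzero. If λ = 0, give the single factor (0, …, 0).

((2, 0, 0, 2, 2), (2, 1, 2, 2, 0))

Converting to the ω-basis (c_i = row i of M dotted with v = (166, 125, -66, -44, 32)):
  c_1 = -3*166 + 0*125 + -7*-66 + -1*-44 + 0*32 = 8
  c_2 = -1*166 + -1*125 + 1*-66 + -6*-44 + 3*32 = 3
  c_3 = -4*166 + 0*125 + -9*-66 + -1*-44 + 1*32 = 6
  c_4 = -2*166 + 0*125 + -6*-66 + 2*-44 + 1*32 = 8
  c_5 = 2*166 + 0*125 + 5*-66 + 0*-44 + 0*32 = 2
Expand coordinatewise in base 3:
  c_1 = 8 = 2·3^0 + 2·3^1
  c_2 = 3 = 0·3^0 + 1·3^1
  c_3 = 6 = 0·3^0 + 2·3^1
  c_4 = 8 = 2·3^0 + 2·3^1
  c_5 = 2 = 2·3^0
p-restricted factor λ_0 = (2, 0, 0, 2, 2)
p-restricted factor λ_1 = (2, 1, 2, 2, 0)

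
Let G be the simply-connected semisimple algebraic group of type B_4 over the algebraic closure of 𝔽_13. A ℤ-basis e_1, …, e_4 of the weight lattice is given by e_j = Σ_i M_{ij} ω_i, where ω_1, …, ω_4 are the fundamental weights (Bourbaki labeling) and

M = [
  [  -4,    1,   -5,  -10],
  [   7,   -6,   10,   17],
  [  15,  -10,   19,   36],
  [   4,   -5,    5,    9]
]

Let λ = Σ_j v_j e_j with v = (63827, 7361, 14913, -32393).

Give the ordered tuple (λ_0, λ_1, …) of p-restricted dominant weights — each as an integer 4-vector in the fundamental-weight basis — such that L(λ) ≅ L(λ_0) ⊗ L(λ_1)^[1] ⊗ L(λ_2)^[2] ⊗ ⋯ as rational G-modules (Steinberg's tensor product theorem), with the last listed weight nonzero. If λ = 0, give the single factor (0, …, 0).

((1, 6, 6, 10), (5, 4, 11, 0), (8, 6, 5, 9))

Change of basis e → ω: c = M·v where v = (63827, 7361, 14913, -32393):
  c_1 = (-4)·(63827) + 1·7361 + (-5)·(14913) + (-10)·(-32393) = 1418
  c_2 = 7·63827 + (-6)·(7361) + 10·14913 + (17)·(-32393) = 1072
  c_3 = 15·63827 + (-10)·(7361) + 19·14913 + (36)·(-32393) = 994
  c_4 = 4·63827 + (-5)·(7361) + 5·14913 + (9)·(-32393) = 1531
p = 13; digits c_i = Σ_j d_{ij}·13^j, 0 ≤ d_{ij} < 13:
  c_1 = 1418 = 1·13^0 + 5·13^1 + 8·13^2
  c_2 = 1072 = 6·13^0 + 4·13^1 + 6·13^2
  c_3 = 994 = 6·13^0 + 11·13^1 + 5·13^2
  c_4 = 1531 = 10·13^0 + 0·13^1 + 9·13^2
λ_0 = (1, 6, 6, 10)
λ_1 = (5, 4, 11, 0)
λ_2 = (8, 6, 5, 9)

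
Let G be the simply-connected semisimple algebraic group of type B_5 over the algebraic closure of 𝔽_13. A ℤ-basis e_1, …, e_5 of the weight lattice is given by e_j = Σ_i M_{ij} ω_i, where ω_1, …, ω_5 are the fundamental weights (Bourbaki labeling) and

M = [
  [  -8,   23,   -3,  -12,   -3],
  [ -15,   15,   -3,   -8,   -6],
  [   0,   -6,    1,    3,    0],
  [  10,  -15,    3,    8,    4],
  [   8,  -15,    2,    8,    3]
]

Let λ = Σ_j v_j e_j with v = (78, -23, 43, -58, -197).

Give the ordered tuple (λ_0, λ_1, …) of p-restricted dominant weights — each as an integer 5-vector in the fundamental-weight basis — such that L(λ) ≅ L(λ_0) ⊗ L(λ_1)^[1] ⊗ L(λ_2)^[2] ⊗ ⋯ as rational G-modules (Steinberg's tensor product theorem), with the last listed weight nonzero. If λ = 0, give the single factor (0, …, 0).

Change of basis e → ω: c = M·v where v = (78, -23, 43, -58, -197):
  c_1 = (-8)·(78) + (23)·(-23) + (-3)·(43) + (-12)·(-58) + (-3)·(-197) = 5
  c_2 = (-15)·(78) + (15)·(-23) + (-3)·(43) + (-8)·(-58) + (-6)·(-197) = 2
  c_3 = (0)·(78) + (-6)·(-23) + (1)·(43) + (3)·(-58) + (0)·(-197) = 7
  c_4 = (10)·(78) + (-15)·(-23) + (3)·(43) + (8)·(-58) + (4)·(-197) = 2
  c_5 = (8)·(78) + (-15)·(-23) + (2)·(43) + (8)·(-58) + (3)·(-197) = 0
Base-13 expansion of each c_i:
  c_1 = 5 = 5·13^0
  c_2 = 2 = 2·13^0
  c_3 = 7 = 7·13^0
  c_4 = 2 = 2·13^0
  c_5 = 0
p-restricted factor λ_0 = (5, 2, 7, 2, 0)

((5, 2, 7, 2, 0),)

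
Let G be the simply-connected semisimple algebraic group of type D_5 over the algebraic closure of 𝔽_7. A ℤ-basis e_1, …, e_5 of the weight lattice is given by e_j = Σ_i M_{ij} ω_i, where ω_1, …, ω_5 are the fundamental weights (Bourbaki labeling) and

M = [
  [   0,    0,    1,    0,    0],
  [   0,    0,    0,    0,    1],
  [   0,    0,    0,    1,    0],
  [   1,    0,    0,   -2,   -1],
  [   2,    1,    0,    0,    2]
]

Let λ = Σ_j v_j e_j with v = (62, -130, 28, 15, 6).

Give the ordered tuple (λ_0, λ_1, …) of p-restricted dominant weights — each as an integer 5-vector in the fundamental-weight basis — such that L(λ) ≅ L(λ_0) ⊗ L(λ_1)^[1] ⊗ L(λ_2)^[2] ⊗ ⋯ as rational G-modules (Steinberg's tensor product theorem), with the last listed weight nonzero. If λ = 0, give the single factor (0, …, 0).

Change of basis e → ω: c = M·v where v = (62, -130, 28, 15, 6):
  c_1 = (0)·(62) + (0)·(-130) + (1)·(28) + (0)·(15) + (0)·(6) = 28
  c_2 = (0)·(62) + (0)·(-130) + (0)·(28) + (0)·(15) + (1)·(6) = 6
  c_3 = (0)·(62) + (0)·(-130) + (0)·(28) + (1)·(15) + (0)·(6) = 15
  c_4 = (1)·(62) + (0)·(-130) + (0)·(28) + (-2)·(15) + (-1)·(6) = 26
  c_5 = (2)·(62) + (1)·(-130) + (0)·(28) + (0)·(15) + (2)·(6) = 6
Base-7 expansion of each c_i:
  c_1 = 28 = 0·7^0 + 4·7^1
  c_2 = 6 = 6·7^0
  c_3 = 15 = 1·7^0 + 2·7^1
  c_4 = 26 = 5·7^0 + 3·7^1
  c_5 = 6 = 6·7^0
λ_0 = (0, 6, 1, 5, 6)
λ_1 = (4, 0, 2, 3, 0)

((0, 6, 1, 5, 6), (4, 0, 2, 3, 0))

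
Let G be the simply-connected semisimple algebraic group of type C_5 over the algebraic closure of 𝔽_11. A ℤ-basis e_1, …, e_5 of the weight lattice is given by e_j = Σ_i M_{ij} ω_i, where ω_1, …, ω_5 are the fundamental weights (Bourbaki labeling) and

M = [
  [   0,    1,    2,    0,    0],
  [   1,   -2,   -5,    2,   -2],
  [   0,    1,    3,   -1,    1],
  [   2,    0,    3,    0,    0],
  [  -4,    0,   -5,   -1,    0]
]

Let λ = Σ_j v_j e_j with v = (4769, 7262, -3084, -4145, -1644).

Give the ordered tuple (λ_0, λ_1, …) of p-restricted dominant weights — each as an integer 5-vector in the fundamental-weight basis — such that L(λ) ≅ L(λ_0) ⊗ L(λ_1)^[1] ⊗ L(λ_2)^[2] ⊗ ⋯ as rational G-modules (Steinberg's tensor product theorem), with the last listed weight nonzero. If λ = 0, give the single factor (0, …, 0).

ω-coordinates c = M·v, v = (4769, 7262, -3084, -4145, -1644):
  c_1 = (0)·(4769) + (1)·(7262) + (2)·(-3084) + (0)·(-4145) + (0)·(-1644) = 1094
  c_2 = (1)·(4769) + (-2)·(7262) + (-5)·(-3084) + (2)·(-4145) + (-2)·(-1644) = 663
  c_3 = (0)·(4769) + (1)·(7262) + (3)·(-3084) + (-1)·(-4145) + (1)·(-1644) = 511
  c_4 = (2)·(4769) + (0)·(7262) + (3)·(-3084) + (0)·(-4145) + (0)·(-1644) = 286
  c_5 = (-4)·(4769) + (0)·(7262) + (-5)·(-3084) + (-1)·(-4145) + (0)·(-1644) = 489
Expand coordinatewise in base 11:
  c_1 = 1094 = 5·11^0 + 0·11^1 + 9·11^2
  c_2 = 663 = 3·11^0 + 5·11^1 + 5·11^2
  c_3 = 511 = 5·11^0 + 2·11^1 + 4·11^2
  c_4 = 286 = 0·11^0 + 4·11^1 + 2·11^2
  c_5 = 489 = 5·11^0 + 0·11^1 + 4·11^2
λ_0 = (5, 3, 5, 0, 5)
λ_1 = (0, 5, 2, 4, 0)
λ_2 = (9, 5, 4, 2, 4)

((5, 3, 5, 0, 5), (0, 5, 2, 4, 0), (9, 5, 4, 2, 4))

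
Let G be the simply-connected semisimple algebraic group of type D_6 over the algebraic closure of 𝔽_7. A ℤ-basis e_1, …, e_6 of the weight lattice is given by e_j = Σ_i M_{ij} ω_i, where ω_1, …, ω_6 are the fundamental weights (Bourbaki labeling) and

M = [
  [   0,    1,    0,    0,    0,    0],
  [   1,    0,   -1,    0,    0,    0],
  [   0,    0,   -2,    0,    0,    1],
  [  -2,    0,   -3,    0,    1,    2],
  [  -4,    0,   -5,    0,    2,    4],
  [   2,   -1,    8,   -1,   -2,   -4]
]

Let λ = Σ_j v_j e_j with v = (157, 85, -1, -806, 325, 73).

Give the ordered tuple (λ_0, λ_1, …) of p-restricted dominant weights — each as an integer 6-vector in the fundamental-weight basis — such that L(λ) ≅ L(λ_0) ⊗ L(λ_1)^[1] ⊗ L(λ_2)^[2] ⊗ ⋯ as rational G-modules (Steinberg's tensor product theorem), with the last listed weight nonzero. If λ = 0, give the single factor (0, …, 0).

((1, 4, 5, 6, 4, 1), (5, 1, 3, 1, 3, 5), (1, 3, 1, 3, 6, 1))

Converting to the ω-basis (c_i = row i of M dotted with v = (157, 85, -1, -806, 325, 73)):
  c_1 = 0*157 + 1*85 + 0*-1 + 0*-806 + 0*325 + 0*73 = 85
  c_2 = 1*157 + 0*85 + -1*-1 + 0*-806 + 0*325 + 0*73 = 158
  c_3 = 0*157 + 0*85 + -2*-1 + 0*-806 + 0*325 + 1*73 = 75
  c_4 = -2*157 + 0*85 + -3*-1 + 0*-806 + 1*325 + 2*73 = 160
  c_5 = -4*157 + 0*85 + -5*-1 + 0*-806 + 2*325 + 4*73 = 319
  c_6 = 2*157 + -1*85 + 8*-1 + -1*-806 + -2*325 + -4*73 = 85
Base-7 expansion of each c_i:
  c_1 = 85 = 1·7^0 + 5·7^1 + 1·7^2
  c_2 = 158 = 4·7^0 + 1·7^1 + 3·7^2
  c_3 = 75 = 5·7^0 + 3·7^1 + 1·7^2
  c_4 = 160 = 6·7^0 + 1·7^1 + 3·7^2
  c_5 = 319 = 4·7^0 + 3·7^1 + 6·7^2
  c_6 = 85 = 1·7^0 + 5·7^1 + 1·7^2
λ_0 = (1, 4, 5, 6, 4, 1)
λ_1 = (5, 1, 3, 1, 3, 5)
λ_2 = (1, 3, 1, 3, 6, 1)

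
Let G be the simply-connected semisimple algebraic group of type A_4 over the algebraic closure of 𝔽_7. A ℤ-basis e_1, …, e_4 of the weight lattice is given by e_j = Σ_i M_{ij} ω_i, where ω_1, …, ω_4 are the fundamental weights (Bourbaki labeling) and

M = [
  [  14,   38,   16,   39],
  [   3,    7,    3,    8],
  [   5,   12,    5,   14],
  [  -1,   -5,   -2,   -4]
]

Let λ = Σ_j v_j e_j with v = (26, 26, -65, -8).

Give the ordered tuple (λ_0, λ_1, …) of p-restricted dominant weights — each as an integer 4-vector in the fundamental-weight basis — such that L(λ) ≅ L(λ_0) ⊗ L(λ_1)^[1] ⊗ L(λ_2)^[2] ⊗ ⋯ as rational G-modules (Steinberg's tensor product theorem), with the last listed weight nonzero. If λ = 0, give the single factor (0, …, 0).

((0, 1, 5, 6),)

Converting to the ω-basis (c_i = row i of M dotted with v = (26, 26, -65, -8)):
  c_1 = 14*26 + 38*26 + 16*-65 + 39*-8 = 0
  c_2 = 3*26 + 7*26 + 3*-65 + 8*-8 = 1
  c_3 = 5*26 + 12*26 + 5*-65 + 14*-8 = 5
  c_4 = -1*26 + -5*26 + -2*-65 + -4*-8 = 6
Writing each c_i in base p = 7:
  c_1 = 0
  c_2 = 1 = 1·7^0
  c_3 = 5 = 5·7^0
  c_4 = 6 = 6·7^0
Factor λ_0 = (0, 1, 5, 6)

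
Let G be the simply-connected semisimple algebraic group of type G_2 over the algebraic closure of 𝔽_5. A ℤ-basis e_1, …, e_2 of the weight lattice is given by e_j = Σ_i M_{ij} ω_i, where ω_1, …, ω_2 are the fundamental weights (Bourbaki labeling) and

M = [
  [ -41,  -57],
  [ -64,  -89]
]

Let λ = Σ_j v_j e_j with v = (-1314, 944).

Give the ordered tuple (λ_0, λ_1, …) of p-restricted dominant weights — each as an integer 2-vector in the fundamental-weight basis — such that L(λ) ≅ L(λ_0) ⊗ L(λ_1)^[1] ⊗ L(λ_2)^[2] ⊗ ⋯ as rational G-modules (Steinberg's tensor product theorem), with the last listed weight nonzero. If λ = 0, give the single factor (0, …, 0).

Change of basis e → ω: c = M·v where v = (-1314, 944):
  c_1 = (-41)·(-1314) + (-57)·(944) = 66
  c_2 = (-64)·(-1314) + (-89)·(944) = 80
p = 5; digits c_i = Σ_j d_{ij}·5^j, 0 ≤ d_{ij} < 5:
  c_1 = 66 = 1·5^0 + 3·5^1 + 2·5^2
  c_2 = 80 = 0·5^0 + 1·5^1 + 3·5^2
p-restricted factor λ_0 = (1, 0)
p-restricted factor λ_1 = (3, 1)
p-restricted factor λ_2 = (2, 3)

((1, 0), (3, 1), (2, 3))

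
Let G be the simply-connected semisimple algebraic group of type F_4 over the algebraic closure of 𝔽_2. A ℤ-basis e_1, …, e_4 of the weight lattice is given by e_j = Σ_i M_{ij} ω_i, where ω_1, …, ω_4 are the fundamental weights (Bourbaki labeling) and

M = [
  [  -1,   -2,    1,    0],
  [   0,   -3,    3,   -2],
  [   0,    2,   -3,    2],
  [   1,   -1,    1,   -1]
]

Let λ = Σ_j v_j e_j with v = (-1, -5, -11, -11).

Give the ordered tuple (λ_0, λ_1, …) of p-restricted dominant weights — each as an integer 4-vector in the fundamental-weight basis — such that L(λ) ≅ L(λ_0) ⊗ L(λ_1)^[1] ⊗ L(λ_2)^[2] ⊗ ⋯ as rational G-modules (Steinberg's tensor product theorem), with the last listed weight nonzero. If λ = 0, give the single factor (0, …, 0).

((0, 0, 1, 0), (0, 0, 0, 0), (0, 1, 0, 1))

Converting to the ω-basis (c_i = row i of M dotted with v = (-1, -5, -11, -11)):
  c_1 = -1*-1 + -2*-5 + 1*-11 + 0*-11 = 0
  c_2 = 0*-1 + -3*-5 + 3*-11 + -2*-11 = 4
  c_3 = 0*-1 + 2*-5 + -3*-11 + 2*-11 = 1
  c_4 = 1*-1 + -1*-5 + 1*-11 + -1*-11 = 4
Expand coordinatewise in base 2:
  c_1 = 0
  c_2 = 4 = 0·2^0 + 0·2^1 + 1·2^2
  c_3 = 1 = 1·2^0
  c_4 = 4 = 0·2^0 + 0·2^1 + 1·2^2
λ_0 = (0, 0, 1, 0)
λ_1 = (0, 0, 0, 0)
λ_2 = (0, 1, 0, 1)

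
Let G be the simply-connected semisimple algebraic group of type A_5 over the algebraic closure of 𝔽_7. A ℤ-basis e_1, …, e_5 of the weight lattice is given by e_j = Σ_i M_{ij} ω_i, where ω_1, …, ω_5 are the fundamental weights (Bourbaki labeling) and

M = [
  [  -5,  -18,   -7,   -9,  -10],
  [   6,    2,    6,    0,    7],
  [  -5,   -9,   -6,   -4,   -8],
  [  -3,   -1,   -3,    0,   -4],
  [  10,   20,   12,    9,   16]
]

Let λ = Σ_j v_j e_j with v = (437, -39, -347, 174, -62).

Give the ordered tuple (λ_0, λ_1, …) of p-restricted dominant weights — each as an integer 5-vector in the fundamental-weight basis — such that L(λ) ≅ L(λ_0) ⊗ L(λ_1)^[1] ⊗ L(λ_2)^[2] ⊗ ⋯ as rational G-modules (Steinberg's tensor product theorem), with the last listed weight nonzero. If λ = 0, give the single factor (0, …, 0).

((0, 0, 6, 3, 0), (0, 4, 6, 2, 0))

Change of basis e → ω: c = M·v where v = (437, -39, -347, 174, -62):
  c_1 = -5*437 + -18*-39 + -7*-347 + -9*174 + -10*-62 = 0
  c_2 = 6*437 + 2*-39 + 6*-347 + 0*174 + 7*-62 = 28
  c_3 = -5*437 + -9*-39 + -6*-347 + -4*174 + -8*-62 = 48
  c_4 = -3*437 + -1*-39 + -3*-347 + 0*174 + -4*-62 = 17
  c_5 = 10*437 + 20*-39 + 12*-347 + 9*174 + 16*-62 = 0
Base-7 expansion of each c_i:
  c_1 = 0
  c_2 = 28 = 0·7^0 + 4·7^1
  c_3 = 48 = 6·7^0 + 6·7^1
  c_4 = 17 = 3·7^0 + 2·7^1
  c_5 = 0
Factor λ_0 = (0, 0, 6, 3, 0)
Factor λ_1 = (0, 4, 6, 2, 0)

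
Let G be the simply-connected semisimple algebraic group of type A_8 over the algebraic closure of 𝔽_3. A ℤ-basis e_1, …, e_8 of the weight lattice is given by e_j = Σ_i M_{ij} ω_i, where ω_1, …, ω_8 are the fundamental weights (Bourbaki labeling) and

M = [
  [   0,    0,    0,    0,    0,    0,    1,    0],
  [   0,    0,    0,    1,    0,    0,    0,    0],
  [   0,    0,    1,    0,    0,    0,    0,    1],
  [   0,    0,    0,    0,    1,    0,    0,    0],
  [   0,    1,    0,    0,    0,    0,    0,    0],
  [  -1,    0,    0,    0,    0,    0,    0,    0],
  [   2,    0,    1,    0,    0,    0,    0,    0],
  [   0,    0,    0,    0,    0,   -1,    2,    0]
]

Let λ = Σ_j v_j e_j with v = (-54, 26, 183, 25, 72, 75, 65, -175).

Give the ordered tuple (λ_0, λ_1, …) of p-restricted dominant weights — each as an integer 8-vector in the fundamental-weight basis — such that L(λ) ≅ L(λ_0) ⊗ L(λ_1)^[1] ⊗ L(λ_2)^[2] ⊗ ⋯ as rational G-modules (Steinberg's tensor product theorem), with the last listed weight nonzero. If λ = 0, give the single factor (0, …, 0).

Change of basis e → ω: c = M·v where v = (-54, 26, 183, 25, 72, 75, 65, -175):
  c_1 = 0*-54 + 0*26 + 0*183 + 0*25 + 0*72 + 0*75 + 1*65 + 0*-175 = 65
  c_2 = 0*-54 + 0*26 + 0*183 + 1*25 + 0*72 + 0*75 + 0*65 + 0*-175 = 25
  c_3 = 0*-54 + 0*26 + 1*183 + 0*25 + 0*72 + 0*75 + 0*65 + 1*-175 = 8
  c_4 = 0*-54 + 0*26 + 0*183 + 0*25 + 1*72 + 0*75 + 0*65 + 0*-175 = 72
  c_5 = 0*-54 + 1*26 + 0*183 + 0*25 + 0*72 + 0*75 + 0*65 + 0*-175 = 26
  c_6 = -1*-54 + 0*26 + 0*183 + 0*25 + 0*72 + 0*75 + 0*65 + 0*-175 = 54
  c_7 = 2*-54 + 0*26 + 1*183 + 0*25 + 0*72 + 0*75 + 0*65 + 0*-175 = 75
  c_8 = 0*-54 + 0*26 + 0*183 + 0*25 + 0*72 + -1*75 + 2*65 + 0*-175 = 55
Writing each c_i in base p = 3:
  c_1 = 65 = 2·3^0 + 0·3^1 + 1·3^2 + 2·3^3
  c_2 = 25 = 1·3^0 + 2·3^1 + 2·3^2
  c_3 = 8 = 2·3^0 + 2·3^1
  c_4 = 72 = 0·3^0 + 0·3^1 + 2·3^2 + 2·3^3
  c_5 = 26 = 2·3^0 + 2·3^1 + 2·3^2
  c_6 = 54 = 0·3^0 + 0·3^1 + 0·3^2 + 2·3^3
  c_7 = 75 = 0·3^0 + 1·3^1 + 2·3^2 + 2·3^3
  c_8 = 55 = 1·3^0 + 0·3^1 + 0·3^2 + 2·3^3
Factor λ_0 = (2, 1, 2, 0, 2, 0, 0, 1)
Factor λ_1 = (0, 2, 2, 0, 2, 0, 1, 0)
Factor λ_2 = (1, 2, 0, 2, 2, 0, 2, 0)
Factor λ_3 = (2, 0, 0, 2, 0, 2, 2, 2)

((2, 1, 2, 0, 2, 0, 0, 1), (0, 2, 2, 0, 2, 0, 1, 0), (1, 2, 0, 2, 2, 0, 2, 0), (2, 0, 0, 2, 0, 2, 2, 2))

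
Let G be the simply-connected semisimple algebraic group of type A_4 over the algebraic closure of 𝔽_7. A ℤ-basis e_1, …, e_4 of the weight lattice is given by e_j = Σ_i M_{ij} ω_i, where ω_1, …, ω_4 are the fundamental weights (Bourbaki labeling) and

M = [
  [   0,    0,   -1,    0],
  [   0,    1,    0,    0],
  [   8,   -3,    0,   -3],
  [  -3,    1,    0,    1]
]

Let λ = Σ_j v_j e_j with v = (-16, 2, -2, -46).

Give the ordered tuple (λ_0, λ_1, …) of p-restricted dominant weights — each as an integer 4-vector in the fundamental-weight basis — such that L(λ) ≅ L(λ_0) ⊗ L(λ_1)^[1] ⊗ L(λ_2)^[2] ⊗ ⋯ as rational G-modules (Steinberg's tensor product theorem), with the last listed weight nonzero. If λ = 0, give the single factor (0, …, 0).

Converting to the ω-basis (c_i = row i of M dotted with v = (-16, 2, -2, -46)):
  c_1 = (0)·(-16) + (0)·(2) + (-1)·(-2) + (0)·(-46) = 2
  c_2 = (0)·(-16) + (1)·(2) + (0)·(-2) + (0)·(-46) = 2
  c_3 = (8)·(-16) + (-3)·(2) + (0)·(-2) + (-3)·(-46) = 4
  c_4 = (-3)·(-16) + (1)·(2) + (0)·(-2) + (1)·(-46) = 4
p = 7; digits c_i = Σ_j d_{ij}·7^j, 0 ≤ d_{ij} < 7:
  c_1 = 2 = 2·7^0
  c_2 = 2 = 2·7^0
  c_3 = 4 = 4·7^0
  c_4 = 4 = 4·7^0
λ_0 = (2, 2, 4, 4)

((2, 2, 4, 4),)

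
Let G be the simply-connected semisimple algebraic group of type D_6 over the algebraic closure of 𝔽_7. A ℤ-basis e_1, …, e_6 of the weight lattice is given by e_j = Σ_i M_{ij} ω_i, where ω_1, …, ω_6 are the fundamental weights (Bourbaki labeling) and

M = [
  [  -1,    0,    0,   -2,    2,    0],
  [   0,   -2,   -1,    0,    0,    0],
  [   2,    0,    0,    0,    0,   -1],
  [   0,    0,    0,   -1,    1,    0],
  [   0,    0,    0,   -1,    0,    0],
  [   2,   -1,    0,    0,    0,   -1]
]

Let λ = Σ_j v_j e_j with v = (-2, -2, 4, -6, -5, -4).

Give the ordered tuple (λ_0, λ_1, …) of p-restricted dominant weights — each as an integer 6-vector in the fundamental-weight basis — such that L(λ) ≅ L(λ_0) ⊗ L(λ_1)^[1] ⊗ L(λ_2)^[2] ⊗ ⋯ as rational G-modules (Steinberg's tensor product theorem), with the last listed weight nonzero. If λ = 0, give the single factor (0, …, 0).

((4, 0, 0, 1, 6, 2),)

ω-coordinates c = M·v, v = (-2, -2, 4, -6, -5, -4):
  c_1 = -1*-2 + 0*-2 + 0*4 + -2*-6 + 2*-5 + 0*-4 = 4
  c_2 = 0*-2 + -2*-2 + -1*4 + 0*-6 + 0*-5 + 0*-4 = 0
  c_3 = 2*-2 + 0*-2 + 0*4 + 0*-6 + 0*-5 + -1*-4 = 0
  c_4 = 0*-2 + 0*-2 + 0*4 + -1*-6 + 1*-5 + 0*-4 = 1
  c_5 = 0*-2 + 0*-2 + 0*4 + -1*-6 + 0*-5 + 0*-4 = 6
  c_6 = 2*-2 + -1*-2 + 0*4 + 0*-6 + 0*-5 + -1*-4 = 2
Expand coordinatewise in base 7:
  c_1 = 4 = 4·7^0
  c_2 = 0
  c_3 = 0
  c_4 = 1 = 1·7^0
  c_5 = 6 = 6·7^0
  c_6 = 2 = 2·7^0
Factor λ_0 = (4, 0, 0, 1, 6, 2)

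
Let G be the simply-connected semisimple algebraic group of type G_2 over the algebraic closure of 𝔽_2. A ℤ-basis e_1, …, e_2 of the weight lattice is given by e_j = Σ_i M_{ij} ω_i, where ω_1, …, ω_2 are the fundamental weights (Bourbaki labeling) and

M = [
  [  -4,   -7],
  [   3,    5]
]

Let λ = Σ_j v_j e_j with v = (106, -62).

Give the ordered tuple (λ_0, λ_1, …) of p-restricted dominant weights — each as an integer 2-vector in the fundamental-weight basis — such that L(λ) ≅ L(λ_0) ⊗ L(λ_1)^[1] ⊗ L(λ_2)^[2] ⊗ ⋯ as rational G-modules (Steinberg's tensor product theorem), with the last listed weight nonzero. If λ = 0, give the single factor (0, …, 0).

ω-coordinates c = M·v, v = (106, -62):
  c_1 = (-4)·(106) + (-7)·(-62) = 10
  c_2 = 3·106 + (5)·(-62) = 8
Expand coordinatewise in base 2:
  c_1 = 10 = 0·2^0 + 1·2^1 + 0·2^2 + 1·2^3
  c_2 = 8 = 0·2^0 + 0·2^1 + 0·2^2 + 1·2^3
p-restricted factor λ_0 = (0, 0)
p-restricted factor λ_1 = (1, 0)
p-restricted factor λ_2 = (0, 0)
p-restricted factor λ_3 = (1, 1)

((0, 0), (1, 0), (0, 0), (1, 1))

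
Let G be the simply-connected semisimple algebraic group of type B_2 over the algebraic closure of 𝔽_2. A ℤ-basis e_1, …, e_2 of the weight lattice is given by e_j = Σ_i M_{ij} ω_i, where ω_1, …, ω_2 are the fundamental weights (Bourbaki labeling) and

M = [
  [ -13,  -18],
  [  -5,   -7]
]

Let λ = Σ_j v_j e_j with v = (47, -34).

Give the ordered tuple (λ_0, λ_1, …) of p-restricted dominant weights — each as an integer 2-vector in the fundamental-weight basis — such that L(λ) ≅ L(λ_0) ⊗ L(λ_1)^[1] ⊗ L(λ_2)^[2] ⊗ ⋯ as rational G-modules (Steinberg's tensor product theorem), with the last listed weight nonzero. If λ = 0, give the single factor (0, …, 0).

Compute c_i = Σ_j M_{ij} v_j with v = (47, -34):
  c_1 = (-13)·(47) + (-18)·(-34) = 1
  c_2 = (-5)·(47) + (-7)·(-34) = 3
Base-2 expansion of each c_i:
  c_1 = 1 = 1·2^0
  c_2 = 3 = 1·2^0 + 1·2^1
p-restricted factor λ_0 = (1, 1)
p-restricted factor λ_1 = (0, 1)

((1, 1), (0, 1))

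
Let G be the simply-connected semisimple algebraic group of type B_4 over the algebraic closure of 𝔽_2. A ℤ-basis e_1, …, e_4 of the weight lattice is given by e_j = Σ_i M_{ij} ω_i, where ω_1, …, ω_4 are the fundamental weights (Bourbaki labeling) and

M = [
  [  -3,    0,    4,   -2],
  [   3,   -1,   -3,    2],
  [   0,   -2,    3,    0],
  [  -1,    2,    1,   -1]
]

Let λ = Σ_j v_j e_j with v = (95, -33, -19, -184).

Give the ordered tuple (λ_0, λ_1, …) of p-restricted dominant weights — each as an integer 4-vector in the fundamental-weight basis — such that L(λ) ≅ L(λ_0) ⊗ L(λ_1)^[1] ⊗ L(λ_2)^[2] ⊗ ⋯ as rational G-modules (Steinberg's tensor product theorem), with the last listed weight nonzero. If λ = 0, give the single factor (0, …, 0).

((1, 1, 1, 0), (1, 1, 0, 0), (1, 1, 0, 1), (0, 0, 1, 0))

In the fundamental-weight basis, λ has coordinates c = M·v (v = (95, -33, -19, -184)):
  c_1 = -3*95 + 0*-33 + 4*-19 + -2*-184 = 7
  c_2 = 3*95 + -1*-33 + -3*-19 + 2*-184 = 7
  c_3 = 0*95 + -2*-33 + 3*-19 + 0*-184 = 9
  c_4 = -1*95 + 2*-33 + 1*-19 + -1*-184 = 4
Base-2 expansion of each c_i:
  c_1 = 7 = 1·2^0 + 1·2^1 + 1·2^2
  c_2 = 7 = 1·2^0 + 1·2^1 + 1·2^2
  c_3 = 9 = 1·2^0 + 0·2^1 + 0·2^2 + 1·2^3
  c_4 = 4 = 0·2^0 + 0·2^1 + 1·2^2
λ_0 = (1, 1, 1, 0)
λ_1 = (1, 1, 0, 0)
λ_2 = (1, 1, 0, 1)
λ_3 = (0, 0, 1, 0)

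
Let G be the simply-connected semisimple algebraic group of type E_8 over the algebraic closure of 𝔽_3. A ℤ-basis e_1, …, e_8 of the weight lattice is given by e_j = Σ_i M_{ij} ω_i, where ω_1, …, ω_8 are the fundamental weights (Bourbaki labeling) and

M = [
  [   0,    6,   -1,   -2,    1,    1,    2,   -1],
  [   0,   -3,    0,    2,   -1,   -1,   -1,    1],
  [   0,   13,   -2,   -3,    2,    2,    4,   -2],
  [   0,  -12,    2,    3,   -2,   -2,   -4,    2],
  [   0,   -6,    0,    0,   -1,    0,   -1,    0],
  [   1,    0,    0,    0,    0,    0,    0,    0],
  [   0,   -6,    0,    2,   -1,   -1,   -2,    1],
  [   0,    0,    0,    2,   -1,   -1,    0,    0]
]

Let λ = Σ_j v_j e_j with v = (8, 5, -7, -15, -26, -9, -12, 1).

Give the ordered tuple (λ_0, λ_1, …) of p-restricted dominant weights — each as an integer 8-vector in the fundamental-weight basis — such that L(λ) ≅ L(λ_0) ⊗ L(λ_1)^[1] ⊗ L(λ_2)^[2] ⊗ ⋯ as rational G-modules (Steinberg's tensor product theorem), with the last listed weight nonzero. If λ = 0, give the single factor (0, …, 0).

((1, 0, 1, 1, 2, 2, 0, 2), (2, 1, 1, 0, 2, 2, 0, 1))

ω-coordinates c = M·v, v = (8, 5, -7, -15, -26, -9, -12, 1):
  c_1 = 0*8 + 6*5 + -1*-7 + -2*-15 + 1*-26 + 1*-9 + 2*-12 + -1*1 = 7
  c_2 = 0*8 + -3*5 + 0*-7 + 2*-15 + -1*-26 + -1*-9 + -1*-12 + 1*1 = 3
  c_3 = 0*8 + 13*5 + -2*-7 + -3*-15 + 2*-26 + 2*-9 + 4*-12 + -2*1 = 4
  c_4 = 0*8 + -12*5 + 2*-7 + 3*-15 + -2*-26 + -2*-9 + -4*-12 + 2*1 = 1
  c_5 = 0*8 + -6*5 + 0*-7 + 0*-15 + -1*-26 + 0*-9 + -1*-12 + 0*1 = 8
  c_6 = 1*8 + 0*5 + 0*-7 + 0*-15 + 0*-26 + 0*-9 + 0*-12 + 0*1 = 8
  c_7 = 0*8 + -6*5 + 0*-7 + 2*-15 + -1*-26 + -1*-9 + -2*-12 + 1*1 = 0
  c_8 = 0*8 + 0*5 + 0*-7 + 2*-15 + -1*-26 + -1*-9 + 0*-12 + 0*1 = 5
Base-3 expansion of each c_i:
  c_1 = 7 = 1·3^0 + 2·3^1
  c_2 = 3 = 0·3^0 + 1·3^1
  c_3 = 4 = 1·3^0 + 1·3^1
  c_4 = 1 = 1·3^0
  c_5 = 8 = 2·3^0 + 2·3^1
  c_6 = 8 = 2·3^0 + 2·3^1
  c_7 = 0
  c_8 = 5 = 2·3^0 + 1·3^1
Factor λ_0 = (1, 0, 1, 1, 2, 2, 0, 2)
Factor λ_1 = (2, 1, 1, 0, 2, 2, 0, 1)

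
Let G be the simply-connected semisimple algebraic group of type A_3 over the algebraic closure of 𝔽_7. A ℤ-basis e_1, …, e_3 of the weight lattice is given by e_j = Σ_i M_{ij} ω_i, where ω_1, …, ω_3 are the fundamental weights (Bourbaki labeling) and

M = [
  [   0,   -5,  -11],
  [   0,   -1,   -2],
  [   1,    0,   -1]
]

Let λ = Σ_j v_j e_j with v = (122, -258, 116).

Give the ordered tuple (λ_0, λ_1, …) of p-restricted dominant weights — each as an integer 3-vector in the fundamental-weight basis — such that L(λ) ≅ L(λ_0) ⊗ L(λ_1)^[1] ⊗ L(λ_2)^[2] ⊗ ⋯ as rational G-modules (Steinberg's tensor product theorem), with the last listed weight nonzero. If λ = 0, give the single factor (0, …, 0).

((0, 5, 6), (2, 3, 0))

Converting to the ω-basis (c_i = row i of M dotted with v = (122, -258, 116)):
  c_1 = (0)·(122) + (-5)·(-258) + (-11)·(116) = 14
  c_2 = (0)·(122) + (-1)·(-258) + (-2)·(116) = 26
  c_3 = (1)·(122) + (0)·(-258) + (-1)·(116) = 6
Base-7 expansion of each c_i:
  c_1 = 14 = 0·7^0 + 2·7^1
  c_2 = 26 = 5·7^0 + 3·7^1
  c_3 = 6 = 6·7^0
λ_0 = (0, 5, 6)
λ_1 = (2, 3, 0)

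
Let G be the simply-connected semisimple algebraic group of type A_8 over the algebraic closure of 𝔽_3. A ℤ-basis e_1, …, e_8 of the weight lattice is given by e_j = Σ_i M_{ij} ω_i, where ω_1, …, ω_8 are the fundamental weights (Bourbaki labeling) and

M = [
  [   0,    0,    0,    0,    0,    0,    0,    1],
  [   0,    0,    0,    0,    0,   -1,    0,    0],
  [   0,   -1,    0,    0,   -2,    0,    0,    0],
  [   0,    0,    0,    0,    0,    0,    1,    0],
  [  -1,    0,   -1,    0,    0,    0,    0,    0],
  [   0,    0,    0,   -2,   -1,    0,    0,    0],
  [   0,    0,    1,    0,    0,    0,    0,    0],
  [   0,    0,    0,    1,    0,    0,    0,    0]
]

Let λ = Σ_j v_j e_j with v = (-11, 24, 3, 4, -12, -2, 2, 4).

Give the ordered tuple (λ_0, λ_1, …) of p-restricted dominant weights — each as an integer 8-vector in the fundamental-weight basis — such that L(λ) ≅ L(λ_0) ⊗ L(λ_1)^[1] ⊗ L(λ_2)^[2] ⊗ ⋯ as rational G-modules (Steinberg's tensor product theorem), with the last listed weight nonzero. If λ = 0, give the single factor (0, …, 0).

((1, 2, 0, 2, 2, 1, 0, 1), (1, 0, 0, 0, 2, 1, 1, 1))

Converting to the ω-basis (c_i = row i of M dotted with v = (-11, 24, 3, 4, -12, -2, 2, 4)):
  c_1 = (0)·(-11) + 0·24 + 0·3 + 0·4 + (0)·(-12) + (0)·(-2) + 0·2 + 1·4 = 4
  c_2 = (0)·(-11) + 0·24 + 0·3 + 0·4 + (0)·(-12) + (-1)·(-2) + 0·2 + 0·4 = 2
  c_3 = (0)·(-11) + (-1)·(24) + 0·3 + 0·4 + (-2)·(-12) + (0)·(-2) + 0·2 + 0·4 = 0
  c_4 = (0)·(-11) + 0·24 + 0·3 + 0·4 + (0)·(-12) + (0)·(-2) + 1·2 + 0·4 = 2
  c_5 = (-1)·(-11) + 0·24 + (-1)·(3) + 0·4 + (0)·(-12) + (0)·(-2) + 0·2 + 0·4 = 8
  c_6 = (0)·(-11) + 0·24 + 0·3 + (-2)·(4) + (-1)·(-12) + (0)·(-2) + 0·2 + 0·4 = 4
  c_7 = (0)·(-11) + 0·24 + 1·3 + 0·4 + (0)·(-12) + (0)·(-2) + 0·2 + 0·4 = 3
  c_8 = (0)·(-11) + 0·24 + 0·3 + 1·4 + (0)·(-12) + (0)·(-2) + 0·2 + 0·4 = 4
p = 3; digits c_i = Σ_j d_{ij}·3^j, 0 ≤ d_{ij} < 3:
  c_1 = 4 = 1·3^0 + 1·3^1
  c_2 = 2 = 2·3^0
  c_3 = 0
  c_4 = 2 = 2·3^0
  c_5 = 8 = 2·3^0 + 2·3^1
  c_6 = 4 = 1·3^0 + 1·3^1
  c_7 = 3 = 0·3^0 + 1·3^1
  c_8 = 4 = 1·3^0 + 1·3^1
Factor λ_0 = (1, 2, 0, 2, 2, 1, 0, 1)
Factor λ_1 = (1, 0, 0, 0, 2, 1, 1, 1)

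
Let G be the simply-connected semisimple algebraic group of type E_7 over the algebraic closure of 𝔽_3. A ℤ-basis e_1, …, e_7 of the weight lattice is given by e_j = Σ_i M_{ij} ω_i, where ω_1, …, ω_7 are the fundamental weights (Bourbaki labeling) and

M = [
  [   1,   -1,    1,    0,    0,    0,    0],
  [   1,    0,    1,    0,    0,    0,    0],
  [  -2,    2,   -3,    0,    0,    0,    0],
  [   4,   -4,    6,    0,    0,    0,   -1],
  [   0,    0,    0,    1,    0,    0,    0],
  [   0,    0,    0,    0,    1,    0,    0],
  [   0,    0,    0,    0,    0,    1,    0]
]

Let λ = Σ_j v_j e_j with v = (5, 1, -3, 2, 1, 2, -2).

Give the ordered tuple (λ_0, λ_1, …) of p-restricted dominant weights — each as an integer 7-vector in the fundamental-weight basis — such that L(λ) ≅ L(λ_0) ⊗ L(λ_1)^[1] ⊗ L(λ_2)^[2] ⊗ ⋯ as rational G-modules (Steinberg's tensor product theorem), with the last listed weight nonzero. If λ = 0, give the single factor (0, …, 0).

ω-coordinates c = M·v, v = (5, 1, -3, 2, 1, 2, -2):
  c_1 = 1*5 + -1*1 + 1*-3 + 0*2 + 0*1 + 0*2 + 0*-2 = 1
  c_2 = 1*5 + 0*1 + 1*-3 + 0*2 + 0*1 + 0*2 + 0*-2 = 2
  c_3 = -2*5 + 2*1 + -3*-3 + 0*2 + 0*1 + 0*2 + 0*-2 = 1
  c_4 = 4*5 + -4*1 + 6*-3 + 0*2 + 0*1 + 0*2 + -1*-2 = 0
  c_5 = 0*5 + 0*1 + 0*-3 + 1*2 + 0*1 + 0*2 + 0*-2 = 2
  c_6 = 0*5 + 0*1 + 0*-3 + 0*2 + 1*1 + 0*2 + 0*-2 = 1
  c_7 = 0*5 + 0*1 + 0*-3 + 0*2 + 0*1 + 1*2 + 0*-2 = 2
Base-3 expansion of each c_i:
  c_1 = 1 = 1·3^0
  c_2 = 2 = 2·3^0
  c_3 = 1 = 1·3^0
  c_4 = 0
  c_5 = 2 = 2·3^0
  c_6 = 1 = 1·3^0
  c_7 = 2 = 2·3^0
λ_0 = (1, 2, 1, 0, 2, 1, 2)

((1, 2, 1, 0, 2, 1, 2),)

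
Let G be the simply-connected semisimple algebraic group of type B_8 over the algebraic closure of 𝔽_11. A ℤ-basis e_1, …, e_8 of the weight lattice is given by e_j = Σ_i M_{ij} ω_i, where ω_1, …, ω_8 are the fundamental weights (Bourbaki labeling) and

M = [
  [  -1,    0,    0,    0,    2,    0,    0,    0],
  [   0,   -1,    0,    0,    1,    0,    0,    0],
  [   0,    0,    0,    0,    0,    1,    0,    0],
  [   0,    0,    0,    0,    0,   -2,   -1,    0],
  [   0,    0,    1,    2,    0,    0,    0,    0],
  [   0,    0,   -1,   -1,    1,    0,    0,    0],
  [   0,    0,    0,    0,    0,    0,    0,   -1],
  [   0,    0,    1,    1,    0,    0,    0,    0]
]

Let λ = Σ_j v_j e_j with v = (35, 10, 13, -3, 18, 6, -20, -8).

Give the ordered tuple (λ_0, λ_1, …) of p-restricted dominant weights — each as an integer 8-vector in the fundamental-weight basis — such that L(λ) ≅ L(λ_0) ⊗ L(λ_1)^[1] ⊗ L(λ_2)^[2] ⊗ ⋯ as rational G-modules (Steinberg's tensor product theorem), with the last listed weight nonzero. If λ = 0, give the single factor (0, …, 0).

((1, 8, 6, 8, 7, 8, 8, 10),)

In the fundamental-weight basis, λ has coordinates c = M·v (v = (35, 10, 13, -3, 18, 6, -20, -8)):
  c_1 = -1*35 + 0*10 + 0*13 + 0*-3 + 2*18 + 0*6 + 0*-20 + 0*-8 = 1
  c_2 = 0*35 + -1*10 + 0*13 + 0*-3 + 1*18 + 0*6 + 0*-20 + 0*-8 = 8
  c_3 = 0*35 + 0*10 + 0*13 + 0*-3 + 0*18 + 1*6 + 0*-20 + 0*-8 = 6
  c_4 = 0*35 + 0*10 + 0*13 + 0*-3 + 0*18 + -2*6 + -1*-20 + 0*-8 = 8
  c_5 = 0*35 + 0*10 + 1*13 + 2*-3 + 0*18 + 0*6 + 0*-20 + 0*-8 = 7
  c_6 = 0*35 + 0*10 + -1*13 + -1*-3 + 1*18 + 0*6 + 0*-20 + 0*-8 = 8
  c_7 = 0*35 + 0*10 + 0*13 + 0*-3 + 0*18 + 0*6 + 0*-20 + -1*-8 = 8
  c_8 = 0*35 + 0*10 + 1*13 + 1*-3 + 0*18 + 0*6 + 0*-20 + 0*-8 = 10
Expand coordinatewise in base 11:
  c_1 = 1 = 1·11^0
  c_2 = 8 = 8·11^0
  c_3 = 6 = 6·11^0
  c_4 = 8 = 8·11^0
  c_5 = 7 = 7·11^0
  c_6 = 8 = 8·11^0
  c_7 = 8 = 8·11^0
  c_8 = 10 = 10·11^0
p-restricted factor λ_0 = (1, 8, 6, 8, 7, 8, 8, 10)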